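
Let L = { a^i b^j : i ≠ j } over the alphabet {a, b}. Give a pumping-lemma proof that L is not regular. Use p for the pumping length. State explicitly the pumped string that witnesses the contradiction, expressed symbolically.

a^{p+p!} b^{p+p!}

Suppose for contradiction that L is regular, and let p be the pumping length.
Choose w = a^p b^{p+p!}. Since p ≠ p+p!, w ∈ L; and |w| ≥ p.
Write w = xyz as guaranteed by the lemma, with |xy| ≤ p and |y| ≥ 1.
The first p characters of w are a's, so xy (and hence y) consists only of a's. Write y = a^k, 1 ≤ k ≤ p.
Since 1 ≤ k ≤ p, k divides p!; set t = 1 + p!/k. Then xy^t z has p + (p!/k)·k = p + p! copies of a. Now the a-count equals the b-count, so i ≠ j fails. So xy^t z = a^{p+p!} b^{p+p!} ∉ L.
This contradicts the pumping lemma, so L is not regular.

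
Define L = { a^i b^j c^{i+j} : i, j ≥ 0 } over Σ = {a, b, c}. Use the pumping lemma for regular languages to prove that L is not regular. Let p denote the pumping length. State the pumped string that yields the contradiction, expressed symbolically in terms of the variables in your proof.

Assume L is regular. Let p be the pumping length given by the pumping lemma.
Take w = a^p b^p c^{2p} ∈ L (with i=j=p, i+j=2p), |w| = 4p ≥ p.
By the pumping lemma, w = xyz with |xy| ≤ p and |y| ≥ 1.
The first p characters of w are a's, so xy (and hence y) consists only of a's. Write y = a^k, 1 ≤ k ≤ p.
Consider xy^2z = a^{p+k} b^p c^{2p}. Now the a- and b-counts sum to 2p+k, but the c-count is 2p ≠ 2p+k. So xy^2z ∉ L.
Contradiction. Therefore L is not regular.

a^{p+k} b^p c^{2p}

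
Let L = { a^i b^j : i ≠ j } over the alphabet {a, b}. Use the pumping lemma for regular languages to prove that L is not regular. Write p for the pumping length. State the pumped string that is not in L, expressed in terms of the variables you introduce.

Suppose for contradiction that L is regular, and let p be the pumping length.
Choose w = a^p b^{p+p!}. Since p ≠ p+p!, w ∈ L; and |w| ≥ p.
Write w = xyz as guaranteed by the lemma, with |xy| ≤ p and |y| > 0.
Because |xy| ≤ p and w begins with p copies of a, we have y = a^k with 1 ≤ k ≤ p.
Since 1 ≤ k ≤ p, k divides p!; set t = 1 + p!/k. Then xy^t z has p + (p!/k)·k = p + p! copies of a. Now the a-count equals the b-count, so i ≠ j fails. So xy^t z = a^{p+p!} b^{p+p!} ∉ L.
This is a contradiction; hence L is not regular.

a^{p+p!} b^{p+p!}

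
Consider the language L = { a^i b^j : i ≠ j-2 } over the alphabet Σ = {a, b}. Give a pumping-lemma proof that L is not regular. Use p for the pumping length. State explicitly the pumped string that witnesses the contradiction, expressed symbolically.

a^{p+p!} b^{p+p!+2}

Toward a contradiction, assume L is regular with pumping length p.
Choose w = a^p b^{p+p!+2}. Since p ≠ (p+p!+2)-2 = p+p!, w ∈ L; and |w| ≥ p.
The pumping lemma gives a decomposition w = xyz where |xy| ≤ p and |y| > 0.
The first p characters of w are a's, so xy (and hence y) consists only of a's. Write y = a^k, 1 ≤ k ≤ p.
Since 1 ≤ k ≤ p, k divides p!; set t = 1 + p!/k. Then xy^t z has p + (p!/k)·k = p + p! copies of a. Now the a-count is p+p! and (b-count)-2 = (p+p!+2)-2 = p+p!, so i ≠ j-2 fails. So xy^t z = a^{p+p!} b^{p+p!+2} ∉ L.
Contradiction. Therefore L is not regular.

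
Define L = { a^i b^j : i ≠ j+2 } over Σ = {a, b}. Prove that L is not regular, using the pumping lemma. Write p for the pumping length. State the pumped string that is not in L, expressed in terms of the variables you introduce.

Assume L is regular; let p be its pumping constant.
Choose w = a^p b^{p+p!-2}. Since p ≠ (p+p!-2)+2 = p+p!, w ∈ L; and |w| ≥ p.
By the pumping lemma, w = xyz with |xy| ≤ p and y is nonempty.
The first p characters of w are a's, so xy (and hence y) consists only of a's. Write y = a^k, 1 ≤ k ≤ p.
Since 1 ≤ k ≤ p, k divides p!; set t = 1 + p!/k. Then xy^t z has p + (p!/k)·k = p + p! copies of a. Now the a-count is p+p! and (b-count)+2 = (p+p!-2)+2 = p+p!, so i ≠ j+2 fails. So xy^t z = a^{p+p!} b^{p+p!-2} ∉ L.
This is a contradiction; hence L is not regular.

a^{p+p!} b^{p+p!-2}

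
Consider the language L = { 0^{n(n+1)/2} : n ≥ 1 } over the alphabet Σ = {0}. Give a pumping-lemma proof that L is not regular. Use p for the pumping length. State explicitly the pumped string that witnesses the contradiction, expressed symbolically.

Toward a contradiction, assume L is regular with pumping length p.
Take w = 0^{p(p+1)/2} ∈ L with |w| = p(p+1)/2 ≥ p.
The pumping lemma gives a decomposition w = xyz where |xy| ≤ p and |y| > 0.
Then y = 0^k for some k with 1 ≤ k ≤ p.
Pump with i = 2: xy^2z = 0^{p(p+1)/2+k}. Since 1 ≤ k ≤ p, p(p+1)/2 < p(p+1)/2+k ≤ p(p+1)/2+p < (p+1)(p+2)/2, so p(p+1)/2+k is strictly between consecutive triangular numbers. So xy^2z ∉ L.
Contradiction. Therefore L is not regular.

0^{p(p+1)/2+k}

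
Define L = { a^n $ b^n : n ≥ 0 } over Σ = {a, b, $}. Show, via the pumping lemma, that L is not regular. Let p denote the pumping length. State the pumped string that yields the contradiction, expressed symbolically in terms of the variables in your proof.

Assume L is regular. Let p be the pumping length given by the pumping lemma.
Take w = a^p $ b^p ∈ L with |w| = 2p+1 ≥ p.
The pumping lemma gives a decomposition w = xyz where |xy| ≤ p and y is nonempty.
The first p characters of w are a's, so xy (and hence y) consists only of a's. Write y = a^k, 1 ≤ k ≤ p.
Pump with i = 2: xy^2z = a^{p+k} $ b^p, which would require p+k = p. But k ≥ 1, so xy^2z ∉ L.
This contradicts the pumping lemma, so L is not regular.

a^{p+k} $ b^p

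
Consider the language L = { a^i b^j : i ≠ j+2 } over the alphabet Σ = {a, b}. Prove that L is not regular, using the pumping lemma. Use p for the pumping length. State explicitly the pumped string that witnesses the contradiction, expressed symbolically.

a^{p+p!} b^{p+p!-2}

Suppose for contradiction that L is regular, and let p be the pumping length.
Choose w = a^p b^{p+p!-2}. Since p ≠ (p+p!-2)+2 = p+p!, w ∈ L; and |w| ≥ p.
The pumping lemma gives a decomposition w = xyz where |xy| ≤ p and |y| > 0.
Because |xy| ≤ p and w begins with p copies of a, we have y = a^k with 1 ≤ k ≤ p.
Since 1 ≤ k ≤ p, k divides p!; set t = 1 + p!/k. Then xy^t z has p + (p!/k)·k = p + p! copies of a. Now the a-count is p+p! and (b-count)+2 = (p+p!-2)+2 = p+p!, so i ≠ j+2 fails. So xy^t z = a^{p+p!} b^{p+p!-2} ∉ L.
This is a contradiction; hence L is not regular.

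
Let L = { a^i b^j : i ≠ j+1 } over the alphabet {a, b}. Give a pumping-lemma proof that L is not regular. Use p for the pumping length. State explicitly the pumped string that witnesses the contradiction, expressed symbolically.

a^{p+p!} b^{p+p!-1}

Assume L is regular. Let p be the pumping length given by the pumping lemma.
Choose w = a^p b^{p+p!-1}. Since p ≠ (p+p!-1)+1 = p+p!, w ∈ L; and |w| ≥ p.
By the pumping lemma, w = xyz with |xy| ≤ p and y is nonempty.
Since the first p symbols of w are all a's and |xy| ≤ p, y lies entirely in the leading a-block: y = a^k for some k with 1 ≤ k ≤ p.
Since 1 ≤ k ≤ p, k divides p!; set t = 1 + p!/k. Then xy^t z has p + (p!/k)·k = p + p! copies of a. Now the a-count is p+p! and (b-count)+1 = (p+p!-1)+1 = p+p!, so i ≠ j+1 fails. So xy^t z = a^{p+p!} b^{p+p!-1} ∉ L.
This contradicts the pumping lemma, so L is not regular.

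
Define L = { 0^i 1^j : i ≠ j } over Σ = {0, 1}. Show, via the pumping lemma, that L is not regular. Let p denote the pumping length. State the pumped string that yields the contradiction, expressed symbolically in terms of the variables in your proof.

0^{p+p!} 1^{p+p!}

Suppose for contradiction that L is regular, and let p be the pumping length.
Choose w = 0^p 1^{p+p!}. Since p ≠ p+p!, w ∈ L; and |w| ≥ p.
By the pumping lemma, w = xyz with |xy| ≤ p and |y| > 0.
The first p characters of w are 0's, so xy (and hence y) consists only of 0's. Write y = 0^k, 1 ≤ k ≤ p.
Since 1 ≤ k ≤ p, k divides p!; set t = 1 + p!/k. Then xy^t z has p + (p!/k)·k = p + p! copies of 0. Now the 0-count equals the 1-count, so i ≠ j fails. So xy^t z = 0^{p+p!} 1^{p+p!} ∉ L.
This is a contradiction; hence L is not regular.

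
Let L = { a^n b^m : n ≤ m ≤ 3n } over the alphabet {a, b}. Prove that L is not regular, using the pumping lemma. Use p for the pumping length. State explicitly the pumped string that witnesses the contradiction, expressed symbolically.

Toward a contradiction, assume L is regular with pumping length p.
Take w = a^p b^p ∈ L (since p ≤ p ≤ 3p), with |w| = 2p ≥ p.
By the pumping lemma, w = xyz with |xy| ≤ p and |y| ≥ 1.
The first p characters of w are a's, so xy (and hence y) consists only of a's. Write y = a^k, 1 ≤ k ≤ p.
Pump with i = 2: xy^2z = a^{p+k} b^p. Now n = p+k > p = m, so the condition n ≤ m fails. Thus xy^2z ∉ L.
Contradiction. Therefore L is not regular.

a^{p+k} b^p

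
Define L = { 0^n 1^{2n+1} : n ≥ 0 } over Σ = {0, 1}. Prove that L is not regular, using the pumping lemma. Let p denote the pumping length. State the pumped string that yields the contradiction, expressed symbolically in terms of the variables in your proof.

Assume L is regular; let p be its pumping constant.
Let w = 0^p 1^{2p+1} ∈ L; note |w| = 3p+1 ≥ p.
The pumping lemma gives a decomposition w = xyz where |xy| ≤ p and |y| > 0.
Since the first p symbols of w are all 0's and |xy| ≤ p, y lies entirely in the leading 0-block: y = 0^k for some k with 1 ≤ k ≤ p.
Pump with i = 2: xy^2z = 0^{p+k} 1^{2p+1}. For this to lie in L we would need 2p+1 = 2(p+k)+1, which forces k = 0. But k ≥ 1, so xy^2z ∉ L.
Contradiction. Therefore L is not regular.

0^{p+k} 1^{2p+1}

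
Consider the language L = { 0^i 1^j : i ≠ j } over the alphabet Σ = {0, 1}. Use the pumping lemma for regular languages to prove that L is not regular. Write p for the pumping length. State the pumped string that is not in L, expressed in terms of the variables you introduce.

Assume L is regular. Let p be the pumping length given by the pumping lemma.
Choose w = 0^p 1^{p+p!}. Since p ≠ p+p!, w ∈ L; and |w| ≥ p.
Write w = xyz as guaranteed by the lemma, with |xy| ≤ p and |y| ≥ 1.
Since the first p symbols of w are all 0's and |xy| ≤ p, y lies entirely in the leading 0-block: y = 0^k for some k with 1 ≤ k ≤ p.
Since 1 ≤ k ≤ p, k divides p!; set t = 1 + p!/k. Then xy^t z has p + (p!/k)·k = p + p! copies of 0. Now the 0-count equals the 1-count, so i ≠ j fails. So xy^t z = 0^{p+p!} 1^{p+p!} ∉ L.
Contradiction. Therefore L is not regular.

0^{p+p!} 1^{p+p!}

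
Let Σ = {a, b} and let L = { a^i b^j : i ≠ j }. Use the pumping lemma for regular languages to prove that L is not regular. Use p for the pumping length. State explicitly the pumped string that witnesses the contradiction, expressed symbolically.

a^{p+p!} b^{p+p!}

Toward a contradiction, assume L is regular with pumping length p.
Choose w = a^p b^{p+p!}. Since p ≠ p+p!, w ∈ L; and |w| ≥ p.
The pumping lemma gives a decomposition w = xyz where |xy| ≤ p and y is nonempty.
The first p characters of w are a's, so xy (and hence y) consists only of a's. Write y = a^k, 1 ≤ k ≤ p.
Since 1 ≤ k ≤ p, k divides p!; set t = 1 + p!/k. Then xy^t z has p + (p!/k)·k = p + p! copies of a. Now the a-count equals the b-count, so i ≠ j fails. So xy^t z = a^{p+p!} b^{p+p!} ∉ L.
Contradiction. Therefore L is not regular.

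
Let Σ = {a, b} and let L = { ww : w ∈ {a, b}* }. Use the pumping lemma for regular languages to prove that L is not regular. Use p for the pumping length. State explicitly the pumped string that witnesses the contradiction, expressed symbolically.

Assume L is regular; let p be its pumping constant.
Take w = a^p b^p a^p b^p = uu where u = a^pb^p; then w ∈ L and |w| = 4p ≥ p.
The pumping lemma gives a decomposition w = xyz where |xy| ≤ p and |y| > 0.
The first p characters of w are a's, so xy (and hence y) consists only of a's. Write y = a^k, 1 ≤ k ≤ p.
Pump with i = 2: xy^2z = a^{p+k} b^p a^p b^p, of length 4p+k. Suppose this equals vv. The string starts with a and ends with b, so v does too; thus the boundary between the two copies of v is a b→a transition. There is exactly one such transition, at position 2p+k, so |v| = 2p+k and |vv| = 4p+2k ≠ 4p+k since k ≥ 1. So xy^2z ∉ L.
This contradicts the pumping lemma, so L is not regular.

a^{p+k} b^p a^p b^p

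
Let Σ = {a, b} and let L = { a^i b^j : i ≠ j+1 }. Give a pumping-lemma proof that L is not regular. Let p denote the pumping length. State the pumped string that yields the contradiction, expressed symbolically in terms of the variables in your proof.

a^{p+p!} b^{p+p!-1}

Assume L is regular. Let p be the pumping length given by the pumping lemma.
Choose w = a^p b^{p+p!-1}. Since p ≠ (p+p!-1)+1 = p+p!, w ∈ L; and |w| ≥ p.
The pumping lemma gives a decomposition w = xyz where |xy| ≤ p and |y| > 0.
Since the first p symbols of w are all a's and |xy| ≤ p, y lies entirely in the leading a-block: y = a^k for some k with 1 ≤ k ≤ p.
Since 1 ≤ k ≤ p, k divides p!; set t = 1 + p!/k. Then xy^t z has p + (p!/k)·k = p + p! copies of a. Now the a-count is p+p! and (b-count)+1 = (p+p!-1)+1 = p+p!, so i ≠ j+1 fails. So xy^t z = a^{p+p!} b^{p+p!-1} ∉ L.
This contradicts the pumping lemma, so L is not regular.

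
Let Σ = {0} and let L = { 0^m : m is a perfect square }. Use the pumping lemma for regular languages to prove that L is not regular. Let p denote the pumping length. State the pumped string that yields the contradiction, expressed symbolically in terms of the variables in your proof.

0^{p²+k}

Assume L is regular; let p be its pumping constant.
Take w = 0^{p²} ∈ L with |w| = p² ≥ p.
By the pumping lemma, w = xyz with |xy| ≤ p and |y| ≥ 1.
Then y = 0^k for some k with 1 ≤ k ≤ p.
Pump with i = 2: xy^2z = 0^{p²+k}. Since 1 ≤ k ≤ p, p² < p²+k ≤ p²+p < (p+1)², so p²+k lies strictly between consecutive squares and is not a perfect square. So xy^2z ∉ L.
This is a contradiction; hence L is not regular.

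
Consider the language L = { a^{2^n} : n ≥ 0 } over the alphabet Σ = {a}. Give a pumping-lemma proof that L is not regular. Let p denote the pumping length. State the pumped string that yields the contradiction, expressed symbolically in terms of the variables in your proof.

a^{2^p+k}

Assume L is regular. Let p be the pumping length given by the pumping lemma.
Take w = a^{2^p} ∈ L with |w| = 2^p ≥ p.
Write w = xyz as guaranteed by the lemma, with |xy| ≤ p and |y| > 0.
Then y = a^k for some k with 1 ≤ k ≤ p.
Pump with i = 2: xy^2z = a^{2^p+k}. Since 1 ≤ k ≤ p < 2^p, we have 2^p < 2^p+k < 2^{p+1}, so 2^p+k is not a power of 2. So xy^2z ∉ L.
Contradiction. Therefore L is not regular.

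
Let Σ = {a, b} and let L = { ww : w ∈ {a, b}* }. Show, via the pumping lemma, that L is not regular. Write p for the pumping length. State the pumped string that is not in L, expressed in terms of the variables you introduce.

a^{p+k} b^p a^p b^p

Assume L is regular; let p be its pumping constant.
Take w = a^p b^p a^p b^p = uu where u = a^pb^p; then w ∈ L and |w| = 4p ≥ p.
Write w = xyz as guaranteed by the lemma, with |xy| ≤ p and |y| > 0.
Because |xy| ≤ p and w begins with p copies of a, we have y = a^k with 1 ≤ k ≤ p.
Pump with i = 2: xy^2z = a^{p+k} b^p a^p b^p, of length 4p+k. Suppose this equals vv. The string starts with a and ends with b, so v does too; thus the boundary between the two copies of v is a b→a transition. There is exactly one such transition, at position 2p+k, so |v| = 2p+k and |vv| = 4p+2k ≠ 4p+k since k ≥ 1. So xy^2z ∉ L.
This is a contradiction; hence L is not regular.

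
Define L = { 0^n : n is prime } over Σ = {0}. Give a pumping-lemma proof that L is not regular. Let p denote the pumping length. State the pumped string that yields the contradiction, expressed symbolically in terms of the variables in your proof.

0^{q(1+k)}

Assume L is regular. Let p be the pumping length given by the pumping lemma.
Let q be a prime with q ≥ p+2 (infinitely many primes exist), and take w = 0^q ∈ L with |w| = q ≥ p.
The pumping lemma gives a decomposition w = xyz where |xy| ≤ p and |y| ≥ 1.
Then y = 0^k for some k with 1 ≤ k ≤ p.
Since 1 ≤ k ≤ p, |xz| = q-k. Pump with i = q+1: |xy^{q+1}z| = (q-k)+(q+1)k = q+qk = q(1+k), which is composite (both factors ≥ 2). So xy^{q+1}z = 0^{q(1+k)} ∉ L.
Contradiction. Therefore L is not regular.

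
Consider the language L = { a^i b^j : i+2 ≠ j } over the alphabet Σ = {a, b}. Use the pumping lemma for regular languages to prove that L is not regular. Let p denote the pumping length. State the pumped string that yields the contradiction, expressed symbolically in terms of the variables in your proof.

Assume L is regular. Let p be the pumping length given by the pumping lemma.
Choose w = a^p b^{p+p!+2}. Since p ≠ (p+p!+2)-2 = p+p!, w ∈ L; and |w| ≥ p.
By the pumping lemma, w = xyz with |xy| ≤ p and |y| > 0.
Because |xy| ≤ p and w begins with p copies of a, we have y = a^k with 1 ≤ k ≤ p.
Since 1 ≤ k ≤ p, k divides p!; set t = 1 + p!/k. Then xy^t z has p + (p!/k)·k = p + p! copies of a. Now the a-count is p+p! and (b-count)-2 = (p+p!+2)-2 = p+p!, so i+2 ≠ j fails. So xy^t z = a^{p+p!} b^{p+p!+2} ∉ L.
This contradicts the pumping lemma, so L is not regular.

a^{p+p!} b^{p+p!+2}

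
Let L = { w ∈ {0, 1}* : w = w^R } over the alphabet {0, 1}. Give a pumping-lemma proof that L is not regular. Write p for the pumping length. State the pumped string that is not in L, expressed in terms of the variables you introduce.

0^{p+k} 1 0^p

Suppose for contradiction that L is regular, and let p be the pumping length.
Take w = 0^p 1 0^p, a palindrome of length 2p+1 ≥ p.
By the pumping lemma, w = xyz with |xy| ≤ p and |y| ≥ 1.
The first p characters of w are 0's, so xy (and hence y) consists only of 0's. Write y = 0^k, 1 ≤ k ≤ p.
Pump with i = 2: xy^2z = 0^{p+k} 1 0^p. Its reverse is 0^p 1 0^{p+k}, which differs from xy^2z since k ≥ 1. So xy^2z is not a palindrome and xy^2z ∉ L.
Contradiction. Therefore L is not regular.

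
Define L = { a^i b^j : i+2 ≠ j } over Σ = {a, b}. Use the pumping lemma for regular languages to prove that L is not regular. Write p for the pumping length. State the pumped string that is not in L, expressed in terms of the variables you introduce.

a^{p+p!} b^{p+p!+2}

Toward a contradiction, assume L is regular with pumping length p.
Choose w = a^p b^{p+p!+2}. Since p ≠ (p+p!+2)-2 = p+p!, w ∈ L; and |w| ≥ p.
By the pumping lemma, w = xyz with |xy| ≤ p and |y| ≥ 1.
Since the first p symbols of w are all a's and |xy| ≤ p, y lies entirely in the leading a-block: y = a^k for some k with 1 ≤ k ≤ p.
Since 1 ≤ k ≤ p, k divides p!; set t = 1 + p!/k. Then xy^t z has p + (p!/k)·k = p + p! copies of a. Now the a-count is p+p! and (b-count)-2 = (p+p!+2)-2 = p+p!, so i+2 ≠ j fails. So xy^t z = a^{p+p!} b^{p+p!+2} ∉ L.
Contradiction. Therefore L is not regular.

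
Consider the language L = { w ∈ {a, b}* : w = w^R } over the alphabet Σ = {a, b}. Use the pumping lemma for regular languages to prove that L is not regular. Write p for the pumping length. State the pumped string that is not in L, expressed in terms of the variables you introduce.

a^{p+k} b a^p

Assume L is regular; let p be its pumping constant.
Take w = a^p b a^p, a palindrome of length 2p+1 ≥ p.
By the pumping lemma, w = xyz with |xy| ≤ p and y is nonempty.
The first p characters of w are a's, so xy (and hence y) consists only of a's. Write y = a^k, 1 ≤ k ≤ p.
Pump with i = 2: xy^2z = a^{p+k} b a^p. Its reverse is a^p b a^{p+k}, which differs from xy^2z since k ≥ 1. So xy^2z is not a palindrome and xy^2z ∉ L.
Contradiction. Therefore L is not regular.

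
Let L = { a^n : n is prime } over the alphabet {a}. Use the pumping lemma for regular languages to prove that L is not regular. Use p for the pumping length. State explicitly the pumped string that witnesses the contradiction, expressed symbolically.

a^{q(1+k)}

Toward a contradiction, assume L is regular with pumping length p.
Let q be a prime with q ≥ p+2 (infinitely many primes exist), and take w = a^q ∈ L with |w| = q ≥ p.
Write w = xyz as guaranteed by the lemma, with |xy| ≤ p and |y| ≥ 1.
Then y = a^k for some k with 1 ≤ k ≤ p.
Since 1 ≤ k ≤ p, |xz| = q-k. Pump with i = q+1: |xy^{q+1}z| = (q-k)+(q+1)k = q+qk = q(1+k), which is composite (both factors ≥ 2). So xy^{q+1}z = a^{q(1+k)} ∉ L.
Contradiction. Therefore L is not regular.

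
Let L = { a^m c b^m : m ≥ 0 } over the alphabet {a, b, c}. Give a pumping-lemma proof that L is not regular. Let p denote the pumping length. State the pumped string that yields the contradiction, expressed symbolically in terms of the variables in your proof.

a^{p+k} c b^p

Assume L is regular; let p be its pumping constant.
Take w = a^p c b^p ∈ L with |w| = 2p+1 ≥ p.
The pumping lemma gives a decomposition w = xyz where |xy| ≤ p and y is nonempty.
The first p characters of w are a's, so xy (and hence y) consists only of a's. Write y = a^k, 1 ≤ k ≤ p.
Pump with i = 2: xy^2z = a^{p+k} c b^p, which would require p+k = p. But k ≥ 1, so xy^2z ∉ L.
This is a contradiction; hence L is not regular.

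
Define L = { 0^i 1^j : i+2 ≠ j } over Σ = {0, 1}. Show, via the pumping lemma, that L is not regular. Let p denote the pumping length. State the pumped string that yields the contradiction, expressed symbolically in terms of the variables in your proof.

Toward a contradiction, assume L is regular with pumping length p.
Choose w = 0^p 1^{p+p!+2}. Since p ≠ (p+p!+2)-2 = p+p!, w ∈ L; and |w| ≥ p.
Write w = xyz as guaranteed by the lemma, with |xy| ≤ p and y is nonempty.
Because |xy| ≤ p and w begins with p copies of 0, we have y = 0^k with 1 ≤ k ≤ p.
Since 1 ≤ k ≤ p, k divides p!; set t = 1 + p!/k. Then xy^t z has p + (p!/k)·k = p + p! copies of 0. Now the 0-count is p+p! and (1-count)-2 = (p+p!+2)-2 = p+p!, so i+2 ≠ j fails. So xy^t z = 0^{p+p!} 1^{p+p!+2} ∉ L.
This is a contradiction; hence L is not regular.

0^{p+p!} 1^{p+p!+2}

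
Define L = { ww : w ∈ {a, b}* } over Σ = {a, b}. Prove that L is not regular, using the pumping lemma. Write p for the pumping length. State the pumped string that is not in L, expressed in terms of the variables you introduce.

Toward a contradiction, assume L is regular with pumping length p.
Take w = a^p b^p a^p b^p = uu where u = a^pb^p; then w ∈ L and |w| = 4p ≥ p.
Write w = xyz as guaranteed by the lemma, with |xy| ≤ p and |y| ≥ 1.
Because |xy| ≤ p and w begins with p copies of a, we have y = a^k with 1 ≤ k ≤ p.
Pump with i = 2: xy^2z = a^{p+k} b^p a^p b^p, of length 4p+k. Suppose this equals vv. The string starts with a and ends with b, so v does too; thus the boundary between the two copies of v is a b→a transition. There is exactly one such transition, at position 2p+k, so |v| = 2p+k and |vv| = 4p+2k ≠ 4p+k since k ≥ 1. So xy^2z ∉ L.
This contradicts the pumping lemma, so L is not regular.

a^{p+k} b^p a^p b^p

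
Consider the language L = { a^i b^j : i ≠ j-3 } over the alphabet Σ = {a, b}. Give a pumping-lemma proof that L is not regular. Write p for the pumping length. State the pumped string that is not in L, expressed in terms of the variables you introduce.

a^{p+p!} b^{p+p!+3}

Assume L is regular; let p be its pumping constant.
Choose w = a^p b^{p+p!+3}. Since p ≠ (p+p!+3)-3 = p+p!, w ∈ L; and |w| ≥ p.
The pumping lemma gives a decomposition w = xyz where |xy| ≤ p and |y| > 0.
The first p characters of w are a's, so xy (and hence y) consists only of a's. Write y = a^k, 1 ≤ k ≤ p.
Since 1 ≤ k ≤ p, k divides p!; set t = 1 + p!/k. Then xy^t z has p + (p!/k)·k = p + p! copies of a. Now the a-count is p+p! and (b-count)-3 = (p+p!+3)-3 = p+p!, so i ≠ j-3 fails. So xy^t z = a^{p+p!} b^{p+p!+3} ∉ L.
This is a contradiction; hence L is not regular.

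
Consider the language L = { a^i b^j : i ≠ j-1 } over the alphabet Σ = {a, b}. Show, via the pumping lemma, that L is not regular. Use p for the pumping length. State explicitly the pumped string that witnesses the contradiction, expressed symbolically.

Suppose for contradiction that L is regular, and let p be the pumping length.
Choose w = a^p b^{p+p!+1}. Since p ≠ (p+p!+1)-1 = p+p!, w ∈ L; and |w| ≥ p.
By the pumping lemma, w = xyz with |xy| ≤ p and |y| > 0.
The first p characters of w are a's, so xy (and hence y) consists only of a's. Write y = a^k, 1 ≤ k ≤ p.
Since 1 ≤ k ≤ p, k divides p!; set t = 1 + p!/k. Then xy^t z has p + (p!/k)·k = p + p! copies of a. Now the a-count is p+p! and (b-count)-1 = (p+p!+1)-1 = p+p!, so i ≠ j-1 fails. So xy^t z = a^{p+p!} b^{p+p!+1} ∉ L.
This contradicts the pumping lemma, so L is not regular.

a^{p+p!} b^{p+p!+1}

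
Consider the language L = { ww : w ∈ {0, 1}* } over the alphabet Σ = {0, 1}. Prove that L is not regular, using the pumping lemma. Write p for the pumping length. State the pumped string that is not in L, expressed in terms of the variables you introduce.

0^{p+k} 1^p 0^p 1^p

Assume L is regular; let p be its pumping constant.
Take w = 0^p 1^p 0^p 1^p = uu where u = 0^p1^p; then w ∈ L and |w| = 4p ≥ p.
By the pumping lemma, w = xyz with |xy| ≤ p and |y| ≥ 1.
Since the first p symbols of w are all 0's and |xy| ≤ p, y lies entirely in the leading 0-block: y = 0^k for some k with 1 ≤ k ≤ p.
Pump with i = 2: xy^2z = 0^{p+k} 1^p 0^p 1^p, of length 4p+k. Suppose this equals vv. The string starts with 0 and ends with 1, so v does too; thus the boundary between the two copies of v is a 1→0 transition. There is exactly one such transition, at position 2p+k, so |v| = 2p+k and |vv| = 4p+2k ≠ 4p+k since k ≥ 1. So xy^2z ∉ L.
This contradicts the pumping lemma, so L is not regular.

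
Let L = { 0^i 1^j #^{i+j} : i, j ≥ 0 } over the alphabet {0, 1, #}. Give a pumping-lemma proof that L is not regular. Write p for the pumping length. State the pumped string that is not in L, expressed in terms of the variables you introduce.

0^{p+k} 1^p #^{2p}

Assume L is regular. Let p be the pumping length given by the pumping lemma.
Take w = 0^p 1^p #^{2p} ∈ L (with i=j=p, i+j=2p), |w| = 4p ≥ p.
The pumping lemma gives a decomposition w = xyz where |xy| ≤ p and y is nonempty.
Because |xy| ≤ p and w begins with p copies of 0, we have y = 0^k with 1 ≤ k ≤ p.
Consider xy^2z = 0^{p+k} 1^p #^{2p}. Now the 0- and 1-counts sum to 2p+k, but the #-count is 2p ≠ 2p+k. So xy^2z ∉ L.
This is a contradiction; hence L is not regular.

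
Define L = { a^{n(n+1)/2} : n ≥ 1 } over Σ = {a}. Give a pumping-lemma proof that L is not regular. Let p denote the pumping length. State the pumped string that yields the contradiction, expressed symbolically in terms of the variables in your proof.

a^{p(p+1)/2+k}

Toward a contradiction, assume L is regular with pumping length p.
Take w = a^{p(p+1)/2} ∈ L with |w| = p(p+1)/2 ≥ p.
By the pumping lemma, w = xyz with |xy| ≤ p and |y| > 0.
Then y = a^k for some k with 1 ≤ k ≤ p.
Pump with i = 2: xy^2z = a^{p(p+1)/2+k}. Since 1 ≤ k ≤ p, p(p+1)/2 < p(p+1)/2+k ≤ p(p+1)/2+p < (p+1)(p+2)/2, so p(p+1)/2+k is strictly between consecutive triangular numbers. So xy^2z ∉ L.
This contradicts the pumping lemma, so L is not regular.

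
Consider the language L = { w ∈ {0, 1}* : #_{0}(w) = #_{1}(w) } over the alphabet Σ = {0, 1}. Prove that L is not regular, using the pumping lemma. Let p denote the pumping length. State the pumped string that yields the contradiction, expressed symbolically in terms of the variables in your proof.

0^{p+k} 1^p

Toward a contradiction, assume L is regular with pumping length p.
Choose w = 0^p 1^p ∈ L with |w| = 2p ≥ p.
Write w = xyz as guaranteed by the lemma, with |xy| ≤ p and y is nonempty.
Since the first p symbols of w are all 0's and |xy| ≤ p, y lies entirely in the leading 0-block: y = 0^k for some k with 1 ≤ k ≤ p.
Pump with i = 2: xy^2z = 0^{p+k} 1^p has p+k occurrences of 0 but only p of 1. Since k ≥ 1 the counts differ, so xy^2z ∉ L.
Contradiction. Therefore L is not regular.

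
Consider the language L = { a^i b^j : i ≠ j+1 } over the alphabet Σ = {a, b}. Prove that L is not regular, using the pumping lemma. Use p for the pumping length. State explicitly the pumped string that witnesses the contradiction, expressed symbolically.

a^{p+p!} b^{p+p!-1}

Suppose for contradiction that L is regular, and let p be the pumping length.
Choose w = a^p b^{p+p!-1}. Since p ≠ (p+p!-1)+1 = p+p!, w ∈ L; and |w| ≥ p.
By the pumping lemma, w = xyz with |xy| ≤ p and |y| ≥ 1.
The first p characters of w are a's, so xy (and hence y) consists only of a's. Write y = a^k, 1 ≤ k ≤ p.
Since 1 ≤ k ≤ p, k divides p!; set t = 1 + p!/k. Then xy^t z has p + (p!/k)·k = p + p! copies of a. Now the a-count is p+p! and (b-count)+1 = (p+p!-1)+1 = p+p!, so i ≠ j+1 fails. So xy^t z = a^{p+p!} b^{p+p!-1} ∉ L.
This is a contradiction; hence L is not regular.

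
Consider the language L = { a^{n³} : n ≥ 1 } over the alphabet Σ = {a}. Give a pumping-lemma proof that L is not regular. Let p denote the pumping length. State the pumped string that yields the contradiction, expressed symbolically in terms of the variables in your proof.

Suppose for contradiction that L is regular, and let p be the pumping length.
Take w = a^{p³} ∈ L with |w| = p³ ≥ p.
The pumping lemma gives a decomposition w = xyz where |xy| ≤ p and |y| ≥ 1.
Then y = a^k for some k with 1 ≤ k ≤ p.
Pump with i = 2: xy^2z = a^{p³+k}. Since 1 ≤ k ≤ p, p³ < p³+k ≤ p³+p < p³+3p²+3p+1 = (p+1)³, so p³+k is not a perfect cube. So xy^2z ∉ L.
This is a contradiction; hence L is not regular.

a^{p³+k}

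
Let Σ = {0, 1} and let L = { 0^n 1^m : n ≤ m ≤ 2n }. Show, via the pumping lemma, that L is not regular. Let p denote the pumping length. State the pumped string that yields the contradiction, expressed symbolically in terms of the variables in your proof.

0^{p+k} 1^p

Suppose for contradiction that L is regular, and let p be the pumping length.
Take w = 0^p 1^p ∈ L (since p ≤ p ≤ 2p), with |w| = 2p ≥ p.
The pumping lemma gives a decomposition w = xyz where |xy| ≤ p and y is nonempty.
The first p characters of w are 0's, so xy (and hence y) consists only of 0's. Write y = 0^k, 1 ≤ k ≤ p.
Pump with i = 2: xy^2z = 0^{p+k} 1^p. Now n = p+k > p = m, so the condition n ≤ m fails. Thus xy^2z ∉ L.
This is a contradiction; hence L is not regular.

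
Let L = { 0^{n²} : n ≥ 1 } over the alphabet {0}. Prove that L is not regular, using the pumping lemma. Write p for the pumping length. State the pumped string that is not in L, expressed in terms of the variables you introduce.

Suppose for contradiction that L is regular, and let p be the pumping length.
Take w = 0^{p²} ∈ L with |w| = p² ≥ p.
Write w = xyz as guaranteed by the lemma, with |xy| ≤ p and |y| > 0.
Then y = 0^k for some k with 1 ≤ k ≤ p.
Pump with i = 2: xy^2z = 0^{p²+k}. Since 1 ≤ k ≤ p, p² < p²+k ≤ p²+p < (p+1)², so p²+k lies strictly between consecutive squares and is not a perfect square. So xy^2z ∉ L.
This is a contradiction; hence L is not regular.

0^{p²+k}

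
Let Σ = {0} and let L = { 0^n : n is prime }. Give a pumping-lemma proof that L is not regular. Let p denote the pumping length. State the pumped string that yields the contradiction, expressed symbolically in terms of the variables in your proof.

Assume L is regular; let p be its pumping constant.
Let q be a prime with q ≥ p+2 (infinitely many primes exist), and take w = 0^q ∈ L with |w| = q ≥ p.
Write w = xyz as guaranteed by the lemma, with |xy| ≤ p and y is nonempty.
Then y = 0^k for some k with 1 ≤ k ≤ p.
Since 1 ≤ k ≤ p, |xz| = q-k. Pump with i = q+1: |xy^{q+1}z| = (q-k)+(q+1)k = q+qk = q(1+k), which is composite (both factors ≥ 2). So xy^{q+1}z = 0^{q(1+k)} ∉ L.
Contradiction. Therefore L is not regular.

0^{q(1+k)}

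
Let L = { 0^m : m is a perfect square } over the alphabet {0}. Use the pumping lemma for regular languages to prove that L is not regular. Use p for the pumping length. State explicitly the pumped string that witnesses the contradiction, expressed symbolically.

0^{p²+k}

Assume L is regular. Let p be the pumping length given by the pumping lemma.
Take w = 0^{p²} ∈ L with |w| = p² ≥ p.
By the pumping lemma, w = xyz with |xy| ≤ p and |y| ≥ 1.
Then y = 0^k for some k with 1 ≤ k ≤ p.
Pump with i = 2: xy^2z = 0^{p²+k}. Since 1 ≤ k ≤ p, p² < p²+k ≤ p²+p < (p+1)², so p²+k lies strictly between consecutive squares and is not a perfect square. So xy^2z ∉ L.
This contradicts the pumping lemma, so L is not regular.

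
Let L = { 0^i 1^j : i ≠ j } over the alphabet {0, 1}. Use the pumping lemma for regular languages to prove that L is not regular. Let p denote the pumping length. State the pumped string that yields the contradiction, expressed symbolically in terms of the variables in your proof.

Assume L is regular. Let p be the pumping length given by the pumping lemma.
Choose w = 0^p 1^{p+p!}. Since p ≠ p+p!, w ∈ L; and |w| ≥ p.
Write w = xyz as guaranteed by the lemma, with |xy| ≤ p and |y| ≥ 1.
The first p characters of w are 0's, so xy (and hence y) consists only of 0's. Write y = 0^k, 1 ≤ k ≤ p.
Since 1 ≤ k ≤ p, k divides p!; set t = 1 + p!/k. Then xy^t z has p + (p!/k)·k = p + p! copies of 0. Now the 0-count equals the 1-count, so i ≠ j fails. So xy^t z = 0^{p+p!} 1^{p+p!} ∉ L.
This is a contradiction; hence L is not regular.

0^{p+p!} 1^{p+p!}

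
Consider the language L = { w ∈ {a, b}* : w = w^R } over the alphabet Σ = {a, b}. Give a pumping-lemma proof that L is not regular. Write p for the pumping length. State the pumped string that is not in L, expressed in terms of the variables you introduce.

Toward a contradiction, assume L is regular with pumping length p.
Take w = a^p b a^p, a palindrome of length 2p+1 ≥ p.
Write w = xyz as guaranteed by the lemma, with |xy| ≤ p and y is nonempty.
Because |xy| ≤ p and w begins with p copies of a, we have y = a^k with 1 ≤ k ≤ p.
Pump with i = 2: xy^2z = a^{p+k} b a^p. Its reverse is a^p b a^{p+k}, which differs from xy^2z since k ≥ 1. So xy^2z is not a palindrome and xy^2z ∉ L.
Contradiction. Therefore L is not regular.

a^{p+k} b a^p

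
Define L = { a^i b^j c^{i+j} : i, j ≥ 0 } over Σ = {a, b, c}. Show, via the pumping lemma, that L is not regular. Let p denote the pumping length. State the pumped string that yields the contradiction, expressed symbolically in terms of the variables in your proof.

Suppose for contradiction that L is regular, and let p be the pumping length.
Take w = a^p b^p c^{2p} ∈ L (with i=j=p, i+j=2p), |w| = 4p ≥ p.
The pumping lemma gives a decomposition w = xyz where |xy| ≤ p and |y| ≥ 1.
Since the first p symbols of w are all a's and |xy| ≤ p, y lies entirely in the leading a-block: y = a^k for some k with 1 ≤ k ≤ p.
Consider xy^2z = a^{p+k} b^p c^{2p}. Now the a- and b-counts sum to 2p+k, but the c-count is 2p ≠ 2p+k. So xy^2z ∉ L.
This contradicts the pumping lemma, so L is not regular.

a^{p+k} b^p c^{2p}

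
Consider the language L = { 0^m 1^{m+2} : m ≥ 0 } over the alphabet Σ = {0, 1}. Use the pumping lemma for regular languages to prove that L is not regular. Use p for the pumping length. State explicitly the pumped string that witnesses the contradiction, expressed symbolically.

Suppose for contradiction that L is regular, and let p be the pumping length.
Take w = 0^p 1^{p+2}. Then w ∈ L and |w| = 2p+2 ≥ p.
By the pumping lemma, w = xyz with |xy| ≤ p and |y| > 0.
The first p characters of w are 0's, so xy (and hence y) consists only of 0's. Write y = 0^k, 1 ≤ k ≤ p.
Pump with i = 2: xy^2z = 0^{p+k} 1^{p+2}. For this to lie in L we would need p+2 = (p+k)+2, which forces k = 0. But k ≥ 1, so xy^2z ∉ L.
Contradiction. Therefore L is not regular.

0^{p+k} 1^{p+2}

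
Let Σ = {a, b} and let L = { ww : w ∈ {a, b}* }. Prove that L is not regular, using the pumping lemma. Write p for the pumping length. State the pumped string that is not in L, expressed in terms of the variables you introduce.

a^{p+k} b^p a^p b^p

Toward a contradiction, assume L is regular with pumping length p.
Take w = a^p b^p a^p b^p = uu where u = a^pb^p; then w ∈ L and |w| = 4p ≥ p.
Write w = xyz as guaranteed by the lemma, with |xy| ≤ p and |y| > 0.
Since the first p symbols of w are all a's and |xy| ≤ p, y lies entirely in the leading a-block: y = a^k for some k with 1 ≤ k ≤ p.
Pump with i = 2: xy^2z = a^{p+k} b^p a^p b^p, of length 4p+k. Suppose this equals vv. The string starts with a and ends with b, so v does too; thus the boundary between the two copies of v is a b→a transition. There is exactly one such transition, at position 2p+k, so |v| = 2p+k and |vv| = 4p+2k ≠ 4p+k since k ≥ 1. So xy^2z ∉ L.
This is a contradiction; hence L is not regular.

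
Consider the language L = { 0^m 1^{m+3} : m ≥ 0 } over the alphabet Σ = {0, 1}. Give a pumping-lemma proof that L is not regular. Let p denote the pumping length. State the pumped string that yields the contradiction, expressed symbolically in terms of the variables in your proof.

0^{p+k} 1^{p+3}

Assume L is regular; let p be its pumping constant.
Choose w = 0^p 1^{p+3}, which is in L with |w| = 2p+3 ≥ p.
The pumping lemma gives a decomposition w = xyz where |xy| ≤ p and |y| ≥ 1.
The first p characters of w are 0's, so xy (and hence y) consists only of 0's. Write y = 0^k, 1 ≤ k ≤ p.
Pump with i = 2: xy^2z = 0^{p+k} 1^{p+3}. For this to lie in L we would need p+3 = (p+k)+3, which forces k = 0. But k ≥ 1, so xy^2z ∉ L.
Contradiction. Therefore L is not regular.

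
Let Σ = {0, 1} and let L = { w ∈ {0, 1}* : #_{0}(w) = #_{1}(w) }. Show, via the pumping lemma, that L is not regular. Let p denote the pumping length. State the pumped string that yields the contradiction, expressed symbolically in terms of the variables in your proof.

0^{p+k} 1^p

Assume L is regular. Let p be the pumping length given by the pumping lemma.
Choose w = 0^p 1^p ∈ L with |w| = 2p ≥ p.
The pumping lemma gives a decomposition w = xyz where |xy| ≤ p and y is nonempty.
Because |xy| ≤ p and w begins with p copies of 0, we have y = 0^k with 1 ≤ k ≤ p.
Pump with i = 2: xy^2z = 0^{p+k} 1^p has p+k occurrences of 0 but only p of 1. Since k ≥ 1 the counts differ, so xy^2z ∉ L.
This is a contradiction; hence L is not regular.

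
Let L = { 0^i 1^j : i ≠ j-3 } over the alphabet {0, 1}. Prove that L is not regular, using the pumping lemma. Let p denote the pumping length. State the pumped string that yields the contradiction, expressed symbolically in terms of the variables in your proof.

Assume L is regular; let p be its pumping constant.
Choose w = 0^p 1^{p+p!+3}. Since p ≠ (p+p!+3)-3 = p+p!, w ∈ L; and |w| ≥ p.
Write w = xyz as guaranteed by the lemma, with |xy| ≤ p and |y| ≥ 1.
Because |xy| ≤ p and w begins with p copies of 0, we have y = 0^k with 1 ≤ k ≤ p.
Since 1 ≤ k ≤ p, k divides p!; set t = 1 + p!/k. Then xy^t z has p + (p!/k)·k = p + p! copies of 0. Now the 0-count is p+p! and (1-count)-3 = (p+p!+3)-3 = p+p!, so i ≠ j-3 fails. So xy^t z = 0^{p+p!} 1^{p+p!+3} ∉ L.
Contradiction. Therefore L is not regular.

0^{p+p!} 1^{p+p!+3}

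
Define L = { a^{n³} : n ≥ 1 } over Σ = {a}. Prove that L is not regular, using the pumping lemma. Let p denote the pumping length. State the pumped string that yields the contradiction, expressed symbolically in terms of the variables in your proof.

Toward a contradiction, assume L is regular with pumping length p.
Take w = a^{p³} ∈ L with |w| = p³ ≥ p.
Write w = xyz as guaranteed by the lemma, with |xy| ≤ p and y is nonempty.
Then y = a^k for some k with 1 ≤ k ≤ p.
Pump with i = 2: xy^2z = a^{p³+k}. Since 1 ≤ k ≤ p, p³ < p³+k ≤ p³+p < p³+3p²+3p+1 = (p+1)³, so p³+k is not a perfect cube. So xy^2z ∉ L.
This contradicts the pumping lemma, so L is not regular.

a^{p³+k}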